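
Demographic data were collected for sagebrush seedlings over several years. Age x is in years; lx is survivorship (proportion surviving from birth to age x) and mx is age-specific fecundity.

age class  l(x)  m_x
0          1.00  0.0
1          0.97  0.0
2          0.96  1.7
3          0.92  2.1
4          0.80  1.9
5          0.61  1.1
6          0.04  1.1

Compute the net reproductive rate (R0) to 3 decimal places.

lx·mx by age: 0, 0, 1.632, 1.932, 1.52, 0.671, 0.044
R0 = Σ lx·mx = 5.799 → 5.799

5.799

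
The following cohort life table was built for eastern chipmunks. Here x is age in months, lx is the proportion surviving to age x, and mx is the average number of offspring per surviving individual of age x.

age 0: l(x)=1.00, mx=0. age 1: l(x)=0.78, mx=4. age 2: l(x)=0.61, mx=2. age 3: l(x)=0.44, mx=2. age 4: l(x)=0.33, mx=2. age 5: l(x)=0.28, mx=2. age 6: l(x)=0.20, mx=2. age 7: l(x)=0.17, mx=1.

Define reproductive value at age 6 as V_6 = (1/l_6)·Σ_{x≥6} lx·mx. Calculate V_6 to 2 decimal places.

2.85

lx·mx for x ≥ 6: 0.4, 0.17 → sum = 0.57
V_6 = 0.57 / l_6 = 0.57 / 0.2 = 2.85 → 2.85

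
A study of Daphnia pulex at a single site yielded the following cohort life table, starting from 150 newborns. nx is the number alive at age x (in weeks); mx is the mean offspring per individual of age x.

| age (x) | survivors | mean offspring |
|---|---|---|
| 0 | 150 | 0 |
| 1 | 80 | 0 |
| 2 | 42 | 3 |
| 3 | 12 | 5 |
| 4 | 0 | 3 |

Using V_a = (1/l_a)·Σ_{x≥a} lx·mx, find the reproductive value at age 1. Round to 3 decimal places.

2.325

lx = nx/n0 = nx/150: 1, 0.53333…, 0.28, 0.08, 0
lx·mx for x ≥ 1: 0, 0.84, 0.4, 0 → sum = 1.24…
V_1 = 1.24… / l_1 = 1.24… / 0.533333… = 2.325… → 2.325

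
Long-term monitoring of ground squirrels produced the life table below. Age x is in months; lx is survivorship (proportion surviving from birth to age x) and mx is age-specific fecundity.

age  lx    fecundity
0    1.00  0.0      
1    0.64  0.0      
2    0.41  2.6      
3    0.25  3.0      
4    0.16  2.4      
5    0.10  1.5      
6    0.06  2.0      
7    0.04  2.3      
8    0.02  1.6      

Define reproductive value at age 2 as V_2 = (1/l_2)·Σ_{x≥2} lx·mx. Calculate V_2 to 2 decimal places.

6.33

lx·mx for x ≥ 2: 1.066, 0.75, 0.384, 0.15, 0.12, 0.092, 0.032 → sum = 2.594
V_2 = 2.594 / l_2 = 2.594 / 0.41 = 6.326829… → 6.33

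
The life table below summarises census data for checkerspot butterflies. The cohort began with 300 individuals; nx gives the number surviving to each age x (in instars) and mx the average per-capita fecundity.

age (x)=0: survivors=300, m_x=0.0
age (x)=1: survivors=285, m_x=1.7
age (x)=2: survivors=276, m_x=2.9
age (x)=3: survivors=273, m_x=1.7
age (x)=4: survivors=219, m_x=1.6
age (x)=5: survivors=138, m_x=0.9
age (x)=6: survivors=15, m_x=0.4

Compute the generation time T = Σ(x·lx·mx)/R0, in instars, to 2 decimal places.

2.48

lx = nx/n0 = nx/300: 1, 0.95, 0.92, 0.91, 0.73, 0.46, 0.05
lx·mx: 0, 1.615, 2.668, 1.547, 1.168, 0.414, 0.02 → R0 = 7.432
x·lx·mx: 0, 1.615, 5.336, 4.641, 4.672, 2.07, 0.12 → Σ = 18.454
T = 18.454 / 7.432 = 2.483046… → 2.48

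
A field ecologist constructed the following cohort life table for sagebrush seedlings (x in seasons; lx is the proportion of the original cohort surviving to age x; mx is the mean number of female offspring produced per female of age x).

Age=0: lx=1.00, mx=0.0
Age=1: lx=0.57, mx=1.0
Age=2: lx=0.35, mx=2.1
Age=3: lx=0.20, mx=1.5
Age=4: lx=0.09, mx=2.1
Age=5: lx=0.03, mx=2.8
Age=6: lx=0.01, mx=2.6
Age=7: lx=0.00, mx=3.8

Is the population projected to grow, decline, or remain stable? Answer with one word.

R0 = Σ lx·mx = 0 + 0.57 + 0.735 + 0.3 + 0.189 + 0.084 + 0.026 + 0 = 1.904
R0 > 1, so the population is growing.

growing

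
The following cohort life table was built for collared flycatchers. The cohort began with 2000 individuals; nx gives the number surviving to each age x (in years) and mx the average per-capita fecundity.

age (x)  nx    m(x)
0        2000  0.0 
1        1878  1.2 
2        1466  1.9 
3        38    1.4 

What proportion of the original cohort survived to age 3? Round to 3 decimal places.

0.019

l_3 = n_3/n_0 = 38/2000 = 0.019 → 0.019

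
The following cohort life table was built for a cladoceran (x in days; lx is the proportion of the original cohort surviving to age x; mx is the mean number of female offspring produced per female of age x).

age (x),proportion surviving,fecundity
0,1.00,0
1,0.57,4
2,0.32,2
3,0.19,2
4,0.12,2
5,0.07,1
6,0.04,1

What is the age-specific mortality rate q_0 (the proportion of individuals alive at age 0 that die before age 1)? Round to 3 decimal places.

0.430

q_0 = (l_0 − l_1) / l_0 = (1 − 0.57) / 1
     = 0.43 / 1 = 0.43 → 0.430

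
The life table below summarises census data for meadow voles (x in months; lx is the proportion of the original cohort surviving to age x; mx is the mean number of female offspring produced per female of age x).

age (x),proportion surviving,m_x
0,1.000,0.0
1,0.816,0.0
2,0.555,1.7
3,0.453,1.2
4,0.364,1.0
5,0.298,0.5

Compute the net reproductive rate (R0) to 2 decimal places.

lx·mx by age: 0, 0, 0.9435, 0.5436, 0.364, 0.149
R0 = Σ lx·mx = 2.0001 → 2.00

2.00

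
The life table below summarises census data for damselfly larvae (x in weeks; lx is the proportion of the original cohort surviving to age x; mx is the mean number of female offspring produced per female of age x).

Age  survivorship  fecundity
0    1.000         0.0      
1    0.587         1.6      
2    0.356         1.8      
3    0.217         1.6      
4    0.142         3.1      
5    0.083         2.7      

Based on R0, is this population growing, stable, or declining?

R0 = Σ lx·mx = 0 + 0.9392 + 0.6408 + 0.3472 + 0.4402 + 0.2241 = 2.5915
R0 > 1, so the population is growing.

growing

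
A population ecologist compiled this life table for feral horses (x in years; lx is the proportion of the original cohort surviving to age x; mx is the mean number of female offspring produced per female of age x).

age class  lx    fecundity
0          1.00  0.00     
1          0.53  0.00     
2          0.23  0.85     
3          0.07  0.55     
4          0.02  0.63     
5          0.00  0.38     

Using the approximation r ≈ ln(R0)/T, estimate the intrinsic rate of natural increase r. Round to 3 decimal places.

-0.620

R0 = Σ lx·mx = 0 + 0 + 0.1955 + 0.0385 + 0.0126 + 0 = 0.2466
Σ x·lx·mx = 0.5569; T = 0.5569/0.2466 = 2.25831…
r ≈ ln(R0)/T = ln(0.2466)/2.25831… = -0.61993… → -0.620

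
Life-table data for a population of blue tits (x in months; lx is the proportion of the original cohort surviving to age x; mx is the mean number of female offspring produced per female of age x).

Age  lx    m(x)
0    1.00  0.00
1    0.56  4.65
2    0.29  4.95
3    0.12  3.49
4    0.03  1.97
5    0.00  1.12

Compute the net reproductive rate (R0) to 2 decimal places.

4.52

lx·mx by age: 0, 2.604, 1.4355, 0.4188, 0.0591, 0
R0 = Σ lx·mx = 4.5174 → 4.52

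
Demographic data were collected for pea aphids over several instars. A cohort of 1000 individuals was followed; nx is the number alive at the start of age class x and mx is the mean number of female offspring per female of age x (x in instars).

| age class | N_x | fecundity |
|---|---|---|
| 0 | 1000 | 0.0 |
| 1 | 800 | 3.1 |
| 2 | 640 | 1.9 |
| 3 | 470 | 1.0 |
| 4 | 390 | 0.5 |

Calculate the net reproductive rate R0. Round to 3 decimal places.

lx = nx/n0 = nx/1000: 1, 0.8, 0.64, 0.47, 0.39
lx·mx by age: 0, 2.48, 1.216, 0.47, 0.195
R0 = Σ lx·mx = 4.361 → 4.361

4.361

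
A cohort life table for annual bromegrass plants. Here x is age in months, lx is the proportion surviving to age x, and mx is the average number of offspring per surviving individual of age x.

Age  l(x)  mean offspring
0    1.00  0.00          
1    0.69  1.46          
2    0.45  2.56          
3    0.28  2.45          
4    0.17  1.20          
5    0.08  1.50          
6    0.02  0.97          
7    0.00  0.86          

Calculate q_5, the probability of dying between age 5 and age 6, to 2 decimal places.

0.75

q_5 = (l_5 − l_6) / l_5 = (0.08 − 0.02) / 0.08
     = 0.06 / 0.08 = 0.75 → 0.75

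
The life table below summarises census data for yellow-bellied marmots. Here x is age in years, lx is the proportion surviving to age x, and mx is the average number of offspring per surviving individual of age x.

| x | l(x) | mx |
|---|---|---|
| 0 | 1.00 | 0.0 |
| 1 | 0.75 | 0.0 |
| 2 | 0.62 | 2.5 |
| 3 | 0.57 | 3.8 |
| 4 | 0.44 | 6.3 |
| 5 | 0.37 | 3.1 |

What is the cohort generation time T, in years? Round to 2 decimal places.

3.46

lx·mx: 0, 0, 1.55, 2.166, 2.772, 1.147 → R0 = 7.635
x·lx·mx: 0, 0, 3.1, 6.498, 11.088, 5.735 → Σ = 26.421
T = 26.421 / 7.635 = 3.460511… → 3.46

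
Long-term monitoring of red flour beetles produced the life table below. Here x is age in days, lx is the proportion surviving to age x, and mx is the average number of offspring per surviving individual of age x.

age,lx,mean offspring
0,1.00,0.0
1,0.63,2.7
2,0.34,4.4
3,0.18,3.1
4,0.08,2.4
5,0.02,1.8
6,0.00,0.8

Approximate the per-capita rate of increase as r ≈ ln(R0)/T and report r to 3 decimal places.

0.753

R0 = Σ lx·mx = 0 + 1.701 + 1.496 + 0.558 + 0.192 + 0.036 + 0 = 3.983
Σ x·lx·mx = 7.315; T = 7.315/3.983 = 1.83656…
r ≈ ln(R0)/T = ln(3.983)/1.83656… = 0.75251… → 0.753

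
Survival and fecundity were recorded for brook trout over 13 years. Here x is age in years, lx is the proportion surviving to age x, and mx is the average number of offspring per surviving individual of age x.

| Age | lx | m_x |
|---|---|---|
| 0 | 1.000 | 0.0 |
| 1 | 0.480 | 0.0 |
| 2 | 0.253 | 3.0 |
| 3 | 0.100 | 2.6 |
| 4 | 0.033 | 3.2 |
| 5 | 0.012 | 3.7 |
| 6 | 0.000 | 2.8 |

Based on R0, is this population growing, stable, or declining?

growing

R0 = Σ lx·mx = 0 + 0 + 0.759 + 0.26 + 0.1056 + 0.0444 + 0 = 1.169
R0 > 1, so the population is growing.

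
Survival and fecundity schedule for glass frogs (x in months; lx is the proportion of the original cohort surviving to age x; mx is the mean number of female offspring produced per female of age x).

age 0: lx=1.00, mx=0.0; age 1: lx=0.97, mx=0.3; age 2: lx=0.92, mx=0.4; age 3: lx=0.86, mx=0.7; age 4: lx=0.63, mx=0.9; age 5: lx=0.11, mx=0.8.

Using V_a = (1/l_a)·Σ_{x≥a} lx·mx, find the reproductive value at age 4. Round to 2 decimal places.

lx·mx for x ≥ 4: 0.567, 0.088 → sum = 0.655
V_4 = 0.655 / l_4 = 0.655 / 0.63 = 1.039683… → 1.04

1.04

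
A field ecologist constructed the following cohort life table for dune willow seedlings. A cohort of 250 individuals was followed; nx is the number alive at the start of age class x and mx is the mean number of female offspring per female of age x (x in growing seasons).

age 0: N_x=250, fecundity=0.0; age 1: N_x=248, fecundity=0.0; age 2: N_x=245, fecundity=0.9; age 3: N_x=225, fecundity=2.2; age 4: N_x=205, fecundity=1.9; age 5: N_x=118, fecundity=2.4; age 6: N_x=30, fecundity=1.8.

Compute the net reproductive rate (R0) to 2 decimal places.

lx = nx/n0 = nx/250: 1, 0.992, 0.98, 0.9, 0.82, 0.472, 0.12
lx·mx by age: 0, 0, 0.882, 1.98, 1.558, 1.1328, 0.216
R0 = Σ lx·mx = 5.7688 → 5.77

5.77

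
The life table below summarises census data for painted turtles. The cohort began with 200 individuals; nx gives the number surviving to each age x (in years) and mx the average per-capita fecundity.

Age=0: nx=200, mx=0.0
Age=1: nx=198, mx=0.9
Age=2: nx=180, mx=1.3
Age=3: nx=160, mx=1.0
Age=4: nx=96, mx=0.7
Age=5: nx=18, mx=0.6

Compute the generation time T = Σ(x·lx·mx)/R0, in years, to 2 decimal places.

2.23

lx = nx/n0 = nx/200: 1, 0.99, 0.9, 0.8, 0.48, 0.09
lx·mx: 0, 0.891, 1.17, 0.8, 0.336, 0.054 → R0 = 3.251
x·lx·mx: 0, 0.891, 2.34, 2.4, 1.344, 0.27 → Σ = 7.245
T = 7.245 / 3.251 = 2.228545… → 2.23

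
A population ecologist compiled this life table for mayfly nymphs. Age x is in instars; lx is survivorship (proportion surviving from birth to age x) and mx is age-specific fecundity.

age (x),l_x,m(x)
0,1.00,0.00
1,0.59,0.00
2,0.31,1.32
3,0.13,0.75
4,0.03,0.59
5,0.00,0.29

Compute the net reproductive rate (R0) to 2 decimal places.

lx·mx by age: 0, 0, 0.4092, 0.0975, 0.0177, 0
R0 = Σ lx·mx = 0.5244 → 0.52

0.52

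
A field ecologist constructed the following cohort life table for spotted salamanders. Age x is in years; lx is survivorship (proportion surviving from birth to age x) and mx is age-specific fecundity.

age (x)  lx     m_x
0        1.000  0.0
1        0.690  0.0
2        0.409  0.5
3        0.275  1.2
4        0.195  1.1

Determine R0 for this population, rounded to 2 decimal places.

0.75

lx·mx by age: 0, 0, 0.2045, 0.33, 0.2145
R0 = Σ lx·mx = 0.749 → 0.75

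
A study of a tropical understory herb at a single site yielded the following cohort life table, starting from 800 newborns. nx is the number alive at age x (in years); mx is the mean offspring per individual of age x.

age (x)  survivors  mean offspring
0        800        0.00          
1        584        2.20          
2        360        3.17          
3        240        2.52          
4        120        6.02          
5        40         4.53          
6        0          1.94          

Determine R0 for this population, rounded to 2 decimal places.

4.92

lx = nx/n0 = nx/800: 1, 0.73, 0.45, 0.3, 0.15, 0.05, 0
lx·mx by age: 0, 1.606, 1.4265, 0.756, 0.903, 0.2265, 0
R0 = Σ lx·mx = 4.918 → 4.92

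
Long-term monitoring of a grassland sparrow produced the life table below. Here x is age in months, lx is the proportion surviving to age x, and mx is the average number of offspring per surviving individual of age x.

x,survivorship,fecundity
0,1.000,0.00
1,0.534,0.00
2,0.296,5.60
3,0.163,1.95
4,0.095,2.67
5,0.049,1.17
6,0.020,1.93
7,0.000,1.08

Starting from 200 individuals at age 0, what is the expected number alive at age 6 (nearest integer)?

4

Expected survivors = N0 · l_6 = 200 × 0.020 = 4 → 4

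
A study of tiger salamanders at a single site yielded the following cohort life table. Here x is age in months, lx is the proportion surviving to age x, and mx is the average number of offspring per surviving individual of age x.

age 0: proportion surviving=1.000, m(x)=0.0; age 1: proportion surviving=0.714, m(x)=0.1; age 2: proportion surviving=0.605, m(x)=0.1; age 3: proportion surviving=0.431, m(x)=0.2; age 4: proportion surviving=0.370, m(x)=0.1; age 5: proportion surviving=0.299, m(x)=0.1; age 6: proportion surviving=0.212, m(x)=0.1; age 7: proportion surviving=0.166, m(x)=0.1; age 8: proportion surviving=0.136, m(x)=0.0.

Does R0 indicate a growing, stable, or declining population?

R0 = Σ lx·mx = 0 + 0.0714 + 0.0605 + 0.0862 + 0.037 + 0.0299 + 0.0212 + 0.0166 + 0 = 0.3228
R0 < 1, so the population is declining.

declining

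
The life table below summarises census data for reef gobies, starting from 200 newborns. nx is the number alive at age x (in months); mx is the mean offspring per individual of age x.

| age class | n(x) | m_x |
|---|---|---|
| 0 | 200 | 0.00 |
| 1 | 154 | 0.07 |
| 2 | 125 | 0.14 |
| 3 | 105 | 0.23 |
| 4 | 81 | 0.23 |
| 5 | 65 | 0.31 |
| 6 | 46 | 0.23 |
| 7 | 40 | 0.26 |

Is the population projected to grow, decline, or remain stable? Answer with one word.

declining

lx = nx/n0 = nx/200: 1, 0.77, 0.625, 0.525, 0.405, 0.325, 0.23, 0.2
R0 = Σ lx·mx = 0 + 0.0539 + 0.0875 + 0.12075 + 0.09315 + 0.10075 + 0.0529 + 0.052 = 0.56095
R0 < 1, so the population is declining.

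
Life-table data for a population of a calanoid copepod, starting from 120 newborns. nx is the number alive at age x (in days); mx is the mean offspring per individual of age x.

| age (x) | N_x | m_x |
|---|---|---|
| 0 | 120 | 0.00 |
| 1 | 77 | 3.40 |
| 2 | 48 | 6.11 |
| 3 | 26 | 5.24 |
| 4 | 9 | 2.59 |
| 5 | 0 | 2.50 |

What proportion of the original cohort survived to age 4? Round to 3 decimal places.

0.075

l_4 = n_4/n_0 = 9/120 = 0.075 → 0.075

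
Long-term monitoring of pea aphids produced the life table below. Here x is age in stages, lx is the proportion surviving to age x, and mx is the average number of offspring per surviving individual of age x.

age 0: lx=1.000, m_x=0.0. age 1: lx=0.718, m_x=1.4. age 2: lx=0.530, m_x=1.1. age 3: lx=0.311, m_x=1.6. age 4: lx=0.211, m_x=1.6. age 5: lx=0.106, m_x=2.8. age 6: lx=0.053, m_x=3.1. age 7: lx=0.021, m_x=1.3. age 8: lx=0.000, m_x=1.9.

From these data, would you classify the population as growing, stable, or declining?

growing

R0 = Σ lx·mx = 0 + 1.0052 + 0.583 + 0.4976 + 0.3376 + 0.2968 + 0.1643 + 0.0273 + 0 = 2.9118
R0 > 1, so the population is growing.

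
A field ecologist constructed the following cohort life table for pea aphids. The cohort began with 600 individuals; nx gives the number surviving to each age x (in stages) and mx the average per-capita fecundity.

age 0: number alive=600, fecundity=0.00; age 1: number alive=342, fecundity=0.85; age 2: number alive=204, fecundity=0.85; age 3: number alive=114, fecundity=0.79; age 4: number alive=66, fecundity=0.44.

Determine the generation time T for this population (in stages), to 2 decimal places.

1.76

lx = nx/n0 = nx/600: 1, 0.57, 0.34, 0.19, 0.11
lx·mx: 0, 0.4845, 0.289, 0.1501, 0.0484 → R0 = 0.972
x·lx·mx: 0, 0.4845, 0.578, 0.4503, 0.1936 → Σ = 1.7064
T = 1.7064 / 0.972 = 1.755556… → 1.76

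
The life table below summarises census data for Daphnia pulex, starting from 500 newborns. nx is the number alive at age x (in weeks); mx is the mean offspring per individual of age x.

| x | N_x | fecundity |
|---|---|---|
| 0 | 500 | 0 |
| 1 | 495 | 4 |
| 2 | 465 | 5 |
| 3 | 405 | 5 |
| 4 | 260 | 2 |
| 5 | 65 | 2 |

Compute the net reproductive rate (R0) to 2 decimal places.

lx = nx/n0 = nx/500: 1, 0.99, 0.93, 0.81, 0.52, 0.13
lx·mx by age: 0, 3.96, 4.65, 4.05, 1.04, 0.26
R0 = Σ lx·mx = 13.96 → 13.96

13.96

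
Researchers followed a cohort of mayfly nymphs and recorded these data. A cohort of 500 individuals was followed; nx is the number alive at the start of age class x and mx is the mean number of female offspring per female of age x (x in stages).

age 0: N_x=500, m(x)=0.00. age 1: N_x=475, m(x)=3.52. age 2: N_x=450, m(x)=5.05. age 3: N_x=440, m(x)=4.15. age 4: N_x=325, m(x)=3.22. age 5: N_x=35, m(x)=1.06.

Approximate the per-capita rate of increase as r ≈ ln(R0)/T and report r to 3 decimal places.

1.117

lx = nx/n0 = nx/500: 1, 0.95, 0.9, 0.88, 0.65, 0.07
R0 = Σ lx·mx = 0 + 3.344 + 4.545 + 3.652 + 2.093 + 0.0742 = 13.7082
Σ x·lx·mx = 32.133; T = 32.133/13.7082 = 2.34407…
r ≈ ln(R0)/T = ln(13.7082)/2.34407… = 1.11686… → 1.117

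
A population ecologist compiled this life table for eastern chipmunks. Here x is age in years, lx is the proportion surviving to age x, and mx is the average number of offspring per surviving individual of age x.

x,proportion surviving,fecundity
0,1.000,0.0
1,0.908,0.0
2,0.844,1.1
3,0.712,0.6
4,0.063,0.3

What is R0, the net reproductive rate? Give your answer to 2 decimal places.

lx·mx by age: 0, 0, 0.9284, 0.4272, 0.0189
R0 = Σ lx·mx = 1.3745 → 1.37

1.37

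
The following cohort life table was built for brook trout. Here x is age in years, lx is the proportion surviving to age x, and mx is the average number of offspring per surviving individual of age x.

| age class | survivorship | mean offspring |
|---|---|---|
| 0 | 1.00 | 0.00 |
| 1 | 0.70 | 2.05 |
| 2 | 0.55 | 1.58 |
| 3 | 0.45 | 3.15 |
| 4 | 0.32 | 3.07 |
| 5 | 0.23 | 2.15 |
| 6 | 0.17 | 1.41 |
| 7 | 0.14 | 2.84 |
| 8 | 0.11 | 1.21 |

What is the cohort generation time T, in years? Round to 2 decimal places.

3.20

lx·mx: 0, 1.435, 0.869, 1.4175, 0.9824, 0.4945, 0.2397, 0.3976, 0.1331 → R0 = 5.9688
x·lx·mx: 0, 1.435, 1.738, 4.2525, 3.9296, 2.4725, 1.4382, 2.7832, 1.0648 → Σ = 19.1138
T = 19.1138 / 5.9688 = 3.202285… → 3.20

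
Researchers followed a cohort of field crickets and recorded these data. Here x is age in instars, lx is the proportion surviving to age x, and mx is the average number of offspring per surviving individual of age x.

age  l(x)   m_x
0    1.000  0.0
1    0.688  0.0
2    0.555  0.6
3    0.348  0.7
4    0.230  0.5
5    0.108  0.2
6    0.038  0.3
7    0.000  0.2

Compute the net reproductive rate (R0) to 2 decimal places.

0.72

lx·mx by age: 0, 0, 0.333, 0.2436, 0.115, 0.0216, 0.0114, 0
R0 = Σ lx·mx = 0.7246 → 0.72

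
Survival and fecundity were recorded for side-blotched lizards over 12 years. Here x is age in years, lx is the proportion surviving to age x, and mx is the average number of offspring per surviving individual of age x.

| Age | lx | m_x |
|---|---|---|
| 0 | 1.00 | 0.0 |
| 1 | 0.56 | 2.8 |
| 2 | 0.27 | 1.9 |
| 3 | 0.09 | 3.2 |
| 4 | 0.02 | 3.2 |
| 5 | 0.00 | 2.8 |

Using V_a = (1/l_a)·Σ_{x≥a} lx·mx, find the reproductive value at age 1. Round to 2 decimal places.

4.34

lx·mx for x ≥ 1: 1.568, 0.513, 0.288, 0.064, 0 → sum = 2.433
V_1 = 2.433 / l_1 = 2.433 / 0.56 = 4.344643… → 4.34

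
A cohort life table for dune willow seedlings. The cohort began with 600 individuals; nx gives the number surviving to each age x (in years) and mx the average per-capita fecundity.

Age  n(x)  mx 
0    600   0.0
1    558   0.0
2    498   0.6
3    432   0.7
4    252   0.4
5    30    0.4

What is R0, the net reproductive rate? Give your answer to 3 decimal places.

lx = nx/n0 = nx/600: 1, 0.93, 0.83, 0.72, 0.42, 0.05
lx·mx by age: 0, 0, 0.498, 0.504, 0.168, 0.02
R0 = Σ lx·mx = 1.19 → 1.190

1.190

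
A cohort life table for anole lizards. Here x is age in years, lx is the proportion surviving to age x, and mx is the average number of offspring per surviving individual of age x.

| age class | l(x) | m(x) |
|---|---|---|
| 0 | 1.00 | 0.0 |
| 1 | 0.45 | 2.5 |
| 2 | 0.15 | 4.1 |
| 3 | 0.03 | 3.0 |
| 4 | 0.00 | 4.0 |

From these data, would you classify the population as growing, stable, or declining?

R0 = Σ lx·mx = 0 + 1.125 + 0.615 + 0.09 + 0 = 1.83
R0 > 1, so the population is growing.

growing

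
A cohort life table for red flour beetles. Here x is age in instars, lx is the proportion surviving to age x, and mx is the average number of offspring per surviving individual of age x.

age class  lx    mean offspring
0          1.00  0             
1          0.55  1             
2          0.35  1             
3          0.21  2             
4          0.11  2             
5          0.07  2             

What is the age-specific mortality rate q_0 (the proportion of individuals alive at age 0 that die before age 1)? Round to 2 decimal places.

0.45

q_0 = (l_0 − l_1) / l_0 = (1 − 0.55) / 1
     = 0.45 / 1 = 0.45 → 0.45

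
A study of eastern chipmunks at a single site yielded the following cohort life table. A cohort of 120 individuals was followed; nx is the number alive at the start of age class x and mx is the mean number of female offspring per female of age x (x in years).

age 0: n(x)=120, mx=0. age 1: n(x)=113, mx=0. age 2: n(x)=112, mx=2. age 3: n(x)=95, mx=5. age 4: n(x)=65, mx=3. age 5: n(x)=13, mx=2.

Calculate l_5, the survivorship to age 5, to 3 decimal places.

l_5 = n_5/n_0 = 13/120 = 0.108333… → 0.108

0.108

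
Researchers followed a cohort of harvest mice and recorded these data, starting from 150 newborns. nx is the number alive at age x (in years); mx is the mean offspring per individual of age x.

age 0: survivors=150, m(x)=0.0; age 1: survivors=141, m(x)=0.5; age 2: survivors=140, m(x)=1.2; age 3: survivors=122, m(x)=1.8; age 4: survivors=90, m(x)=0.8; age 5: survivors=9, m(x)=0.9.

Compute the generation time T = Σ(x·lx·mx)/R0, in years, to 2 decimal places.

2.59

lx = nx/n0 = nx/150: 1, 0.94, 0.93333…, 0.81333…, 0.6, 0.06
lx·mx: 0, 0.47, 1.12…, 1.464…, 0.48, 0.054 → R0 = 3.588…
x·lx·mx: 0, 0.47, 2.24…, 4.392…, 1.92, 0.27 → Σ = 9.292…
T = 9.292… / 3.588… = 2.589744… → 2.59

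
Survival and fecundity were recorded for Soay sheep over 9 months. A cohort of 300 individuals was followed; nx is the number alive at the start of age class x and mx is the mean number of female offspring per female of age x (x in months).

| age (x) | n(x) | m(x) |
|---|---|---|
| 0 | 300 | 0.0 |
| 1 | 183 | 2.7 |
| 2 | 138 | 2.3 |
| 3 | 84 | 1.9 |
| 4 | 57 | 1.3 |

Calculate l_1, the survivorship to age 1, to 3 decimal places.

l_1 = n_1/n_0 = 183/300 = 0.61 → 0.610

0.610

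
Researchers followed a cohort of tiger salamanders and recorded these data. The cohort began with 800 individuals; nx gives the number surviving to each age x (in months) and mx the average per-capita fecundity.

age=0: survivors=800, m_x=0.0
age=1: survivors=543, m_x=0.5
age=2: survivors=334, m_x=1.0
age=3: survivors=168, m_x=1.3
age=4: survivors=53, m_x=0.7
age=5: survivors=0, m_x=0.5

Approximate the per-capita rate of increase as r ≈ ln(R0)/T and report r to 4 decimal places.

0.0363

lx = nx/n0 = nx/800: 1, 0.67875, 0.4175, 0.21, 0.06625, 0
R0 = Σ lx·mx = 0 + 0.33938… + 0.4175 + 0.273 + 0.04638… + 0 = 1.07625
Σ x·lx·mx = 2.178875; T = 2.178875/1.07625 = 2.02451…
r ≈ ln(R0)/T = ln(1.07625)/2.02451… = 0.036297… → 0.0363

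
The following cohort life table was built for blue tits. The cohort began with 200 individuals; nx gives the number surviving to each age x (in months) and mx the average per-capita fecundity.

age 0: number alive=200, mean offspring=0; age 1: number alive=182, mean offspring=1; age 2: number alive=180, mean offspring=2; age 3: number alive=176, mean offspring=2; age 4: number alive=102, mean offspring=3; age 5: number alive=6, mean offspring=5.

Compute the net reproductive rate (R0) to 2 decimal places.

6.15

lx = nx/n0 = nx/200: 1, 0.91, 0.9, 0.88, 0.51, 0.03
lx·mx by age: 0, 0.91, 1.8, 1.76, 1.53, 0.15
R0 = Σ lx·mx = 6.15 → 6.15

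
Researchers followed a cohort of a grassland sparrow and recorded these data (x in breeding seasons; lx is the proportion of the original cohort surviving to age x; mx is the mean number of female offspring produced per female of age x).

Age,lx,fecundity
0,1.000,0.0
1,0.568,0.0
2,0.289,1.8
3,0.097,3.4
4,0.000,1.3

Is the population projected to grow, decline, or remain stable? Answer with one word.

R0 = Σ lx·mx = 0 + 0 + 0.5202 + 0.3298 + 0 = 0.85
R0 < 1, so the population is declining.

declining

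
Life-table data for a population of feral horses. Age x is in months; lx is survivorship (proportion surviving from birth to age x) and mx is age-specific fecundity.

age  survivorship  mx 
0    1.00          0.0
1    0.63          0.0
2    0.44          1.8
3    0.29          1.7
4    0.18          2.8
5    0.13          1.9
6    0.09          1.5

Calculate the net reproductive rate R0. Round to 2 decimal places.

2.17

lx·mx by age: 0, 0, 0.792, 0.493, 0.504, 0.247, 0.135
R0 = Σ lx·mx = 2.171 → 2.17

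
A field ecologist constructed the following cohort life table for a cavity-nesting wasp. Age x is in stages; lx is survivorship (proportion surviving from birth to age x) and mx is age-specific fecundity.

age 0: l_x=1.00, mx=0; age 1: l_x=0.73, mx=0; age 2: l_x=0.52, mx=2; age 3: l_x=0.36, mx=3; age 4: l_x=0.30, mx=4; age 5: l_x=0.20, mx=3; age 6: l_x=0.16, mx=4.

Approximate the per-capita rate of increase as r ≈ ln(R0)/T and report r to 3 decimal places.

R0 = Σ lx·mx = 0 + 0 + 1.04 + 1.08 + 1.2 + 0.6 + 0.64 = 4.56
Σ x·lx·mx = 16.96; T = 16.96/4.56 = 3.7193…
r ≈ ln(R0)/T = ln(4.56)/3.7193… = 0.40796… → 0.408

0.408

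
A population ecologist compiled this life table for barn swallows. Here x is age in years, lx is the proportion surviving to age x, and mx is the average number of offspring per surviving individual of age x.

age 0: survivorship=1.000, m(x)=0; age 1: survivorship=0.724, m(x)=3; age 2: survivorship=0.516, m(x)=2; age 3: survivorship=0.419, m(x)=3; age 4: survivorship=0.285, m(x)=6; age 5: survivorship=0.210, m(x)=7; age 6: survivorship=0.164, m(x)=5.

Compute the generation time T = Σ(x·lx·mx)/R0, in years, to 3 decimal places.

3.205

lx·mx: 0, 2.172, 1.032, 1.257, 1.71, 1.47, 0.82 → R0 = 8.461
x·lx·mx: 0, 2.172, 2.064, 3.771, 6.84, 7.35, 4.92 → Σ = 27.117
T = 27.117 / 8.461 = 3.20494… → 3.205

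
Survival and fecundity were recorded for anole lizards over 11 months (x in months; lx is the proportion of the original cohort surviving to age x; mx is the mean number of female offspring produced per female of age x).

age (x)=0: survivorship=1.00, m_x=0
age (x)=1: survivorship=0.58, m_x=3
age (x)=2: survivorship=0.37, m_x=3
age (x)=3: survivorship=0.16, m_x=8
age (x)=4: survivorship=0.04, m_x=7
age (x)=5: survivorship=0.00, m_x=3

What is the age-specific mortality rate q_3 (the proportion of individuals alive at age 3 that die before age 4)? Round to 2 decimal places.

0.75

q_3 = (l_3 − l_4) / l_3 = (0.16 − 0.04) / 0.16
     = 0.12 / 0.16 = 0.75 → 0.75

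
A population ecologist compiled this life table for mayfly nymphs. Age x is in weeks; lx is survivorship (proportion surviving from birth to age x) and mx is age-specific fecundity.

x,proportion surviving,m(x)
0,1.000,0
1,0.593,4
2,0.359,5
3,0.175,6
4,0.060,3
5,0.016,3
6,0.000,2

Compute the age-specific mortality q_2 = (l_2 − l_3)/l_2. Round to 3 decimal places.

0.513

q_2 = (l_2 − l_3) / l_2 = (0.359 − 0.175) / 0.359
     = 0.184 / 0.359 = 0.512535… → 0.513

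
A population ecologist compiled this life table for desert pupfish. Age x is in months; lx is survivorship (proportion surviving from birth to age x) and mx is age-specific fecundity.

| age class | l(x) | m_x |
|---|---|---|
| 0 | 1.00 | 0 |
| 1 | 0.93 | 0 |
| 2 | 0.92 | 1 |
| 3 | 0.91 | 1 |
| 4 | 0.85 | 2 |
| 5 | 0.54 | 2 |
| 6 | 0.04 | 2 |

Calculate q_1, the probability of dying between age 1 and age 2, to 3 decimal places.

q_1 = (l_1 − l_2) / l_1 = (0.93 − 0.92) / 0.93
     = 0.01 / 0.93 = 0.010753… → 0.011

0.011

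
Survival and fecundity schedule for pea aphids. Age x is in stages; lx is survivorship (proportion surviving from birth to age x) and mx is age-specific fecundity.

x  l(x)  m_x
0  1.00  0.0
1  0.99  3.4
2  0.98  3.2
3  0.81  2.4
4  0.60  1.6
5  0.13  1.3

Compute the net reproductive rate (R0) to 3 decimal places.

lx·mx by age: 0, 3.366, 3.136, 1.944, 0.96, 0.169
R0 = Σ lx·mx = 9.575 → 9.575

9.575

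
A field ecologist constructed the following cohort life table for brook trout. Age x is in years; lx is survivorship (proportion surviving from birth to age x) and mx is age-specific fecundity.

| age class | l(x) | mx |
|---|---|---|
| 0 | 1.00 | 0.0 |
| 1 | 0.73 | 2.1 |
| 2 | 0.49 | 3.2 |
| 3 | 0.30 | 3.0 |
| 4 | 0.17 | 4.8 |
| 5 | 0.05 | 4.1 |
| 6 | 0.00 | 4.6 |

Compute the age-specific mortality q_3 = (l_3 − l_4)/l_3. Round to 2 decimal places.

q_3 = (l_3 − l_4) / l_3 = (0.3 − 0.17) / 0.3
     = 0.13 / 0.3 = 0.433333… → 0.43

0.43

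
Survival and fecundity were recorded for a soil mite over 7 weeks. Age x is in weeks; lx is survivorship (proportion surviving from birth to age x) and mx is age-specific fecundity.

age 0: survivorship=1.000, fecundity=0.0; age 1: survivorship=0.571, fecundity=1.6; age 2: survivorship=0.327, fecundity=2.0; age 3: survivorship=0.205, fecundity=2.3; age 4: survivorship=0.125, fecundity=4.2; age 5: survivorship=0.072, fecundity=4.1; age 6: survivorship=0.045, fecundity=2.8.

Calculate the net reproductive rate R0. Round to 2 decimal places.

lx·mx by age: 0, 0.9136, 0.654, 0.4715, 0.525, 0.2952, 0.126
R0 = Σ lx·mx = 2.9853 → 2.99

2.99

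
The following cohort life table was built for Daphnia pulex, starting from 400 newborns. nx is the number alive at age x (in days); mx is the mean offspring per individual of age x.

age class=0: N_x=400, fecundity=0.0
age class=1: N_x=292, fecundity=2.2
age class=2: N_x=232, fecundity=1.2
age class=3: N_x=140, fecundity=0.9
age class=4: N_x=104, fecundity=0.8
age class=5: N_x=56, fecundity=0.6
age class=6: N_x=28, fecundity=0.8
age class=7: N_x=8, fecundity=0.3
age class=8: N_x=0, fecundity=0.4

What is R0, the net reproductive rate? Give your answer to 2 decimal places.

2.97

lx = nx/n0 = nx/400: 1, 0.73, 0.58, 0.35, 0.26, 0.14, 0.07, 0.02, 0
lx·mx by age: 0, 1.606, 0.696, 0.315, 0.208, 0.084, 0.056, 0.006, 0
R0 = Σ lx·mx = 2.971 → 2.97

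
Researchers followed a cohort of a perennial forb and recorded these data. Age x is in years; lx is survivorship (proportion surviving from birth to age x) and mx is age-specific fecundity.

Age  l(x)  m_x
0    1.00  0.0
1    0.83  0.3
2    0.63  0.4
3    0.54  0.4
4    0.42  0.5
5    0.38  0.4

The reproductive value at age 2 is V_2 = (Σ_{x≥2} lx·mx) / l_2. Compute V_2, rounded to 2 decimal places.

1.32

lx·mx for x ≥ 2: 0.252, 0.216, 0.21, 0.152 → sum = 0.83
V_2 = 0.83 / l_2 = 0.83 / 0.63 = 1.31746… → 1.32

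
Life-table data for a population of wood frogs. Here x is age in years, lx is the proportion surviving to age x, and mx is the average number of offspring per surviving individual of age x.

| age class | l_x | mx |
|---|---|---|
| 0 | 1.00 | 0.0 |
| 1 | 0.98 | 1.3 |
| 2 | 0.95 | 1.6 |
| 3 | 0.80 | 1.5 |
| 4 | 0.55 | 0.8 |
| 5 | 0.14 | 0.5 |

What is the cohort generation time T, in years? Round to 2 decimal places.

lx·mx: 0, 1.274, 1.52, 1.2, 0.44, 0.07 → R0 = 4.504
x·lx·mx: 0, 1.274, 3.04, 3.6, 1.76, 0.35 → Σ = 10.024
T = 10.024 / 4.504 = 2.225577… → 2.23

2.23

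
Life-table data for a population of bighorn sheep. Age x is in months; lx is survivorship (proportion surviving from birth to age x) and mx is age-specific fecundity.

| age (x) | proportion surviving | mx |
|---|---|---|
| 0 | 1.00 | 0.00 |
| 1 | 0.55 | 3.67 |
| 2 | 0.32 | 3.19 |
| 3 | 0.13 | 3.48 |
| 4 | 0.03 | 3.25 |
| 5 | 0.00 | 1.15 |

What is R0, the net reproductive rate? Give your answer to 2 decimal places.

3.59

lx·mx by age: 0, 2.0185, 1.0208, 0.4524, 0.0975, 0
R0 = Σ lx·mx = 3.5892 → 3.59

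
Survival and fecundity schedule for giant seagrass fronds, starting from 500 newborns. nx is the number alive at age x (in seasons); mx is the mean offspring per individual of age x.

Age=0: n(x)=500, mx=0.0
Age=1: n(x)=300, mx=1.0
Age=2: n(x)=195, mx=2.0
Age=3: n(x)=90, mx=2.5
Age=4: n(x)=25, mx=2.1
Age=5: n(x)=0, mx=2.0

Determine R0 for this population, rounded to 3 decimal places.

lx = nx/n0 = nx/500: 1, 0.6, 0.39, 0.18, 0.05, 0
lx·mx by age: 0, 0.6, 0.78, 0.45, 0.105, 0
R0 = Σ lx·mx = 1.935 → 1.935

1.935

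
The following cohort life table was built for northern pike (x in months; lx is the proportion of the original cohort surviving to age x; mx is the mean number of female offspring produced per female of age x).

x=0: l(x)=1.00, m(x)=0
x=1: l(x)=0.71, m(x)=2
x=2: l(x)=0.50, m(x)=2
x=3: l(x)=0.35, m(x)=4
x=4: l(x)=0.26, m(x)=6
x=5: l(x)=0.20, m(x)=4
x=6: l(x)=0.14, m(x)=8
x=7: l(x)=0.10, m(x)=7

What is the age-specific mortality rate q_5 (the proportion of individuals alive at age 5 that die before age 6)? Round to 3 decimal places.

q_5 = (l_5 − l_6) / l_5 = (0.2 − 0.14) / 0.2
     = 0.06 / 0.2 = 0.3 → 0.300

0.300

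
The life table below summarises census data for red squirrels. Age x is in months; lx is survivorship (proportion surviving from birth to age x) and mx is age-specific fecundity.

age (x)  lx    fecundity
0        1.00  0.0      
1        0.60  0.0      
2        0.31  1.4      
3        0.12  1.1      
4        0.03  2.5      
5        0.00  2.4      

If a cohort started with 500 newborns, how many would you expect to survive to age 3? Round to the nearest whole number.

Expected survivors = N0 · l_3 = 500 × 0.12 = 60 → 60

60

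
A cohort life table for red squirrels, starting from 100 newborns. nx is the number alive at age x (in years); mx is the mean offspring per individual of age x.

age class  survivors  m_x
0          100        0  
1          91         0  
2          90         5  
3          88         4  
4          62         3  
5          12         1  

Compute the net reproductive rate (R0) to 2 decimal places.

10.00

lx = nx/n0 = nx/100: 1, 0.91, 0.9, 0.88, 0.62, 0.12
lx·mx by age: 0, 0, 4.5, 3.52, 1.86, 0.12
R0 = Σ lx·mx = 10 → 10.00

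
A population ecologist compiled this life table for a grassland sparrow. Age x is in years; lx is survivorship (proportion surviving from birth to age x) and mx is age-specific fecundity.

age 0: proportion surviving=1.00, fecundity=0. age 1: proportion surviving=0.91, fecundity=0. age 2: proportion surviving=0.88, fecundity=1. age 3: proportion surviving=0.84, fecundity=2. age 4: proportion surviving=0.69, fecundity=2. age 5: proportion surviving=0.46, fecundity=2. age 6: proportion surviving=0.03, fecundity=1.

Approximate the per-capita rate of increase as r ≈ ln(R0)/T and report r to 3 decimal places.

0.454

R0 = Σ lx·mx = 0 + 0 + 0.88 + 1.68 + 1.38 + 0.92 + 0.03 = 4.89
Σ x·lx·mx = 17.1; T = 17.1/4.89 = 3.49693…
r ≈ ln(R0)/T = ln(4.89)/3.49693… = 0.45388… → 0.454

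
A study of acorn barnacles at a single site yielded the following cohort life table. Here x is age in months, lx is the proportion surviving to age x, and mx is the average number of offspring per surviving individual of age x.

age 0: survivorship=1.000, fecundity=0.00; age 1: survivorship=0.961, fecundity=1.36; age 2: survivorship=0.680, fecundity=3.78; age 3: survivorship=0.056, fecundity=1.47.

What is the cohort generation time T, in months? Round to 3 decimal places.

1.691

lx·mx: 0, 1.30696, 2.5704, 0.08232 → R0 = 3.95968
x·lx·mx: 0, 1.30696, 5.1408, 0.24696 → Σ = 6.69472
T = 6.69472 / 3.95968 = 1.690722… → 1.691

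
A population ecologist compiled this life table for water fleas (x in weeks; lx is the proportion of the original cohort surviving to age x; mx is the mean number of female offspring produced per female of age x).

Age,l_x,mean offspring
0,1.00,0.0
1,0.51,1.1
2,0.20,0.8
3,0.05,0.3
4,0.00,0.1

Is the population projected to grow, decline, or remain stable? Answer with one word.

R0 = Σ lx·mx = 0 + 0.561 + 0.16 + 0.015 + 0 = 0.736
R0 < 1, so the population is declining.

declining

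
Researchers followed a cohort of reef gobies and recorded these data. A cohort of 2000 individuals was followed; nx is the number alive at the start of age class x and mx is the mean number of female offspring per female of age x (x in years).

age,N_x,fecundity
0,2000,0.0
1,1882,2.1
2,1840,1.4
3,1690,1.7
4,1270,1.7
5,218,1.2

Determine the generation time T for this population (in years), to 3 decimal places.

lx = nx/n0 = nx/2000: 1, 0.941, 0.92, 0.845, 0.635, 0.109
lx·mx: 0, 1.9761, 1.288, 1.4365, 1.0795, 0.1308 → R0 = 5.9109
x·lx·mx: 0, 1.9761, 2.576, 4.3095, 4.318, 0.654 → Σ = 13.8336
T = 13.8336 / 5.9109 = 2.340354… → 2.340

2.340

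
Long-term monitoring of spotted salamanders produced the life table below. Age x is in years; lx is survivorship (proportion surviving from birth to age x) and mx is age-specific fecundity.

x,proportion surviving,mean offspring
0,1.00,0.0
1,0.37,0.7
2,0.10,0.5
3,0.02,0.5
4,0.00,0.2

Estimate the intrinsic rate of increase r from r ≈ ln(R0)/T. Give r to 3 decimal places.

R0 = Σ lx·mx = 0 + 0.259 + 0.05 + 0.01 + 0 = 0.319
Σ x·lx·mx = 0.389; T = 0.389/0.319 = 1.21944…
r ≈ ln(R0)/T = ln(0.319)/1.21944… = -0.93696… → -0.937

-0.937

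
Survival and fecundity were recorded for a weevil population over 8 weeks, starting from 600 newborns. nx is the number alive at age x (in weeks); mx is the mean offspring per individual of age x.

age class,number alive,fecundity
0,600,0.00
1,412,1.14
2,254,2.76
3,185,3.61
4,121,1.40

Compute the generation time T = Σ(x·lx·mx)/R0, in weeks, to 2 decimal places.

lx = nx/n0 = nx/600: 1, 0.68667…, 0.42333…, 0.30833…, 0.20167…
lx·mx: 0, 0.7828…, 1.1684…, 1.113083…, 0.282333… → R0 = 3.346617…
x·lx·mx: 0, 0.7828…, 2.3368…, 3.33925…, 1.129333… → Σ = 7.588183…
T = 7.588183… / 3.346617… = 2.267419… → 2.27

2.27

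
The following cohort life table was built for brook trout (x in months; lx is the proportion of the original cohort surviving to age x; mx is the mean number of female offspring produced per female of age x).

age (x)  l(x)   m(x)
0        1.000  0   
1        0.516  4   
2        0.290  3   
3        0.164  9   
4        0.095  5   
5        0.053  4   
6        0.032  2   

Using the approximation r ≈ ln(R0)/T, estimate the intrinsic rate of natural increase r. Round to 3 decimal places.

0.732

R0 = Σ lx·mx = 0 + 2.064 + 0.87 + 1.476 + 0.475 + 0.212 + 0.064 = 5.161
Σ x·lx·mx = 11.576; T = 11.576/5.161 = 2.24298…
r ≈ ln(R0)/T = ln(5.161)/2.24298… = 0.73168… → 0.732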